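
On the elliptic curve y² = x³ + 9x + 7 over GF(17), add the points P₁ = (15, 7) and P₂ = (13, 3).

(15, 7) + (13, 3). λ = (3 - 7)/(13 - 15) ≡ 13/15 mod 17. 15⁻¹ ≡ 8 (mod 17) since 15·8 = 120 ≡ 1, so λ ≡ 2.
  x = λ² - 15 - 13 = 4 - 28 ≡ 10; y = λ·(15 - 10) - 7 ≡ 3. → (10, 3)

(10, 3)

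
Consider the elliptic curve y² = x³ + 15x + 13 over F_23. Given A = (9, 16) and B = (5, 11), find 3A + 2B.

(17, 11)

First 3A:
Repeated addition: build up to 3A.
2A: tangent at (9, 16): λ = (3·9² + 15)/(2·16) ≡ 5/9. 9⁻¹ ≡ 18 (mod 23) since 9·18 = 162 ≡ 1, so λ ≡ 5·18 ≡ 21.
  x = λ² - 9 - 9 = 441 - 18 ≡ 9; y = λ·(9 - 9) - 16 ≡ 7. → (9, 7)
3A: (9, 7) + (9, 16): same x and y₁ ≡ -y₂, so the sum is ∞.
3A = ∞.
Next 2B:
Repeated addition: build up to 2B.
2B: tangent at (5, 11): λ = (3·5² + 15)/(2·11) ≡ 21/22. 22⁻¹ ≡ 22 (mod 23), so λ ≡ 21·22 ≡ 2.
  x = λ² - 5 - 5 = 4 - 10 ≡ 17; y = λ·(5 - 17) - 11 ≡ 11. → (17, 11)
2B = (17, 11).
Finally 3A + 2B:
∞ + (17, 11) = (17, 11) (identity).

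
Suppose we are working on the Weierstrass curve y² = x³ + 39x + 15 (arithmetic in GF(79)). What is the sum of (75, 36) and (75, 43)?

The two points share x = 75 and their y-coordinates satisfy 36 + 43 ≡ 0 (mod 79), so they are inverses. Their sum is the point at infinity.

O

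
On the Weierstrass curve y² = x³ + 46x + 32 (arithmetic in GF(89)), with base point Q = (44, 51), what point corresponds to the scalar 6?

(1, 48)

Repeated addition: build up to 6Q.
2Q: tangent at (44, 51): λ = (3·44² + 46)/(2·51) ≡ 69/13. 13⁻¹ ≡ 48 (mod 89) since 13·48 = 624 ≡ 1, so λ ≡ 69·48 ≡ 19.
  x = λ² - 44 - 44 = 361 - 88 ≡ 6; y = λ·(44 - 6) - 51 ≡ 48. → (6, 48)
3Q: (6, 48) + (44, 51). λ = (51 - 48)/(44 - 6) ≡ 3/38 mod 89. 38⁻¹ ≡ 82 (mod 89) since 38·82 = 3116 ≡ 1, so λ ≡ 68.
  x = λ² - 6 - 44 = 4624 - 50 ≡ 35; y = λ·(6 - 35) - 48 ≡ 27. → (35, 27)
4Q: (35, 27) + (44, 51). λ = (51 - 27)/(44 - 35) ≡ 24/9 mod 89. 9⁻¹ ≡ 10 (mod 89), so λ ≡ 62.
  x = λ² - 35 - 44 = 3844 - 79 ≡ 27; y = λ·(35 - 27) - 27 ≡ 24. → (27, 24)
5Q: (27, 24) + (44, 51). λ = (51 - 24)/(44 - 27) ≡ 27/17 mod 89. 17⁻¹ ≡ 21 (mod 89) since 17·21 = 357 ≡ 1, so λ ≡ 33.
  x = λ² - 27 - 44 = 1089 - 71 ≡ 39; y = λ·(27 - 39) - 24 ≡ 25. → (39, 25)
6Q: (39, 25) + (44, 51). λ = (51 - 25)/(44 - 39) ≡ 26/5 mod 89. 5⁻¹ ≡ 18 (mod 89), so λ ≡ 23.
  x = λ² - 39 - 44 = 529 - 83 ≡ 1; y = λ·(39 - 1) - 25 ≡ 48. → (1, 48)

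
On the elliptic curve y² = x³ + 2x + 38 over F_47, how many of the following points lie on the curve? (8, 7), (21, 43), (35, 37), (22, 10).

1

(8, 7): 7² ≡ 2, rhs ≡ 2 → on.
(21, 43): 43² ≡ 16, rhs ≡ 35 → off.
(35, 37): 37² ≡ 6, rhs ≡ 25 → off.
(22, 10): 10² ≡ 6, rhs ≡ 14 → off.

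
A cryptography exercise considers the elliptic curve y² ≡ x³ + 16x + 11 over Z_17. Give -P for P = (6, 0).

(6, 0)

-(6, 0) = (6, -0 mod 17) = (6, 0).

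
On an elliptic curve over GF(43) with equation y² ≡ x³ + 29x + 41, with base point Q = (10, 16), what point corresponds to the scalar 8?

(26, 28)

Double-and-add on 8 = (1000)₂. Start with Q = (10, 16) for the leading 1-bit.
double: tangent at (10, 16): λ = (3·10² + 29)/(2·16) ≡ 28/32. 32⁻¹ ≡ 39 (mod 43) since 32·39 = 1248 ≡ 1, so λ ≡ 28·39 ≡ 17.
  x = λ² - 10 - 10 = 289 - 20 ≡ 11; y = λ·(10 - 11) - 16 ≡ 10. → (11, 10)
double: tangent at (11, 10): λ = (3·11² + 29)/(2·10) ≡ 5/20. 20⁻¹ ≡ 28 (mod 43), so λ ≡ 5·28 ≡ 11.
  x = λ² - 11 - 11 = 121 - 22 ≡ 13; y = λ·(11 - 13) - 10 ≡ 11. → (13, 11)
double: tangent at (13, 11): λ = (3·13² + 29)/(2·11) ≡ 20/22. 22⁻¹ ≡ 2 (mod 43) since 22·2 = 44 ≡ 1, so λ ≡ 20·2 ≡ 40.
  x = λ² - 13 - 13 = 1600 - 26 ≡ 26; y = λ·(13 - 26) - 11 ≡ 28. → (26, 28)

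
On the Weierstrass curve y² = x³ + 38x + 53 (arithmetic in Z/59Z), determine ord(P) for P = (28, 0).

2

2P: (28, 0) + (28, 0): same x and y₁ ≡ -y₂, so the sum is ∞.
2P = ∞, so the order is 2.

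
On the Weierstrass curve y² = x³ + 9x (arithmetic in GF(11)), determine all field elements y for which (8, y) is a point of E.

1, 10

x³ + 9x + 0 = 584 ≡ 1 (mod 11).
Square roots of 1 mod 11: 1 and 10 (since 1² = 1 ≡ 1).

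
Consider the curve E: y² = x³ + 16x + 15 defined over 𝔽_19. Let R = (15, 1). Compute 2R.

tangent at (15, 1): λ = (3·15² + 16)/(2·1) ≡ 7/2. 2⁻¹ ≡ 10 (mod 19), so λ ≡ 7·10 ≡ 13.
  x = λ² - 15 - 15 = 169 - 30 ≡ 6; y = λ·(15 - 6) - 1 ≡ 2. → (6, 2)

(6, 2)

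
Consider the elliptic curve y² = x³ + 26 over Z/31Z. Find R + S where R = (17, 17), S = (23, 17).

(17, 17) + (23, 17). λ = (17 - 17)/(23 - 17) ≡ 0/6 mod 31. 6⁻¹ ≡ 26 (mod 31) since 6·26 = 156 ≡ 1, so λ ≡ 0.
  x = λ² - 17 - 23 = 0 - 40 ≡ 22; y = λ·(17 - 22) - 17 ≡ 14. → (22, 14)

(22, 14)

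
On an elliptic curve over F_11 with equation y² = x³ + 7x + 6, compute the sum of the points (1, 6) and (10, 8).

(1, 5)

(1, 6) + (10, 8). λ = (8 - 6)/(10 - 1) ≡ 2/9 mod 11. 9⁻¹ ≡ 5 (mod 11) since 9·5 = 45 ≡ 1, so λ ≡ 10.
  x = λ² - 1 - 10 = 100 - 11 ≡ 1; y = λ·(1 - 1) - 6 ≡ 5. → (1, 5)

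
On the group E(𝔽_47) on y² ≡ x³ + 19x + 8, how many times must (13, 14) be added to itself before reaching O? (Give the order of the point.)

7

2P: tangent at (13, 14): λ = (3·13² + 19)/(2·14) ≡ 9/28. 28⁻¹ ≡ 42 (mod 47) since 28·42 = 1176 ≡ 1, so λ ≡ 9·42 ≡ 2.
  x = λ² - 13 - 13 = 4 - 26 ≡ 25; y = λ·(13 - 25) - 14 ≡ 9. → (25, 9)
3P: (25, 9) + (13, 14). λ = (14 - 9)/(13 - 25) ≡ 5/35 mod 47. 35⁻¹ ≡ 43 (mod 47), so λ ≡ 27.
  x = λ² - 25 - 13 = 729 - 38 ≡ 33; y = λ·(25 - 33) - 9 ≡ 10. → (33, 10)
4P: (33, 10) + (13, 14). λ = (14 - 10)/(13 - 33) ≡ 4/27 mod 47. 27⁻¹ ≡ 7 (mod 47) since 27·7 = 189 ≡ 1, so λ ≡ 28.
  x = λ² - 33 - 13 = 784 - 46 ≡ 33; y = λ·(33 - 33) - 10 ≡ 37. → (33, 37)
5P: (33, 37) + (13, 14). λ = (14 - 37)/(13 - 33) ≡ 24/27 mod 47. 27⁻¹ ≡ 7 (mod 47), so λ ≡ 27.
  x = λ² - 33 - 13 = 729 - 46 ≡ 25; y = λ·(33 - 25) - 37 ≡ 38. → (25, 38)
6P: (25, 38) + (13, 14). λ = (14 - 38)/(13 - 25) ≡ 23/35 mod 47. 35⁻¹ ≡ 43 (mod 47), so λ ≡ 2.
  x = λ² - 25 - 13 = 4 - 38 ≡ 13; y = λ·(25 - 13) - 38 ≡ 33. → (13, 33)
7P: (13, 33) + (13, 14): same x and y₁ ≡ -y₂, so the sum is O.
7P = O, so the order is 7.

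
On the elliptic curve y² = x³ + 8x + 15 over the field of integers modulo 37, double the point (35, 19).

tangent at (35, 19): λ = (3·35² + 8)/(2·19) ≡ 20/1. 1⁻¹ ≡ 1 (mod 37), so λ ≡ 20·1 ≡ 20.
  x = λ² - 35 - 35 = 400 - 70 ≡ 34; y = λ·(35 - 34) - 19 ≡ 1. → (34, 1)

(34, 1)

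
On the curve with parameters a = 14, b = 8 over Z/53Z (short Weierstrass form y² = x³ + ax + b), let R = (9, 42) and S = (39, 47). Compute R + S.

(33, 7)

(9, 42) + (39, 47). λ = (47 - 42)/(39 - 9) ≡ 5/30 mod 53. 30⁻¹ ≡ 23 (mod 53) since 30·23 = 690 ≡ 1, so λ ≡ 9.
  x = λ² - 9 - 39 = 81 - 48 ≡ 33; y = λ·(9 - 33) - 42 ≡ 7. → (33, 7)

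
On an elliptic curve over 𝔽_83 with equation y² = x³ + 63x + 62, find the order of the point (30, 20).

3

2P: tangent at (30, 20): λ = (3·30² + 63)/(2·20) ≡ 24/40. 40⁻¹ ≡ 27 (mod 83) since 40·27 = 1080 ≡ 1, so λ ≡ 24·27 ≡ 67.
  x = λ² - 30 - 30 = 4489 - 60 ≡ 30; y = λ·(30 - 30) - 20 ≡ 63. → (30, 63)
3P: (30, 63) + (30, 20): same x and y₁ ≡ -y₂, so the sum is O.
3P = O, so the order is 3.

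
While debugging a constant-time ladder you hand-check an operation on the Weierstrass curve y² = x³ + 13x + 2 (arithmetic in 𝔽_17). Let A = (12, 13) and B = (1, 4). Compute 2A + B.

(4, 13)

First 2A:
Repeated addition: build up to 2A.
2A: tangent at (12, 13): λ = (3·12² + 13)/(2·13) ≡ 3/9. 9⁻¹ ≡ 2 (mod 17), so λ ≡ 3·2 ≡ 6.
  x = λ² - 12 - 12 = 36 - 24 ≡ 12; y = λ·(12 - 12) - 13 ≡ 4. → (12, 4)
2A = (12, 4).
Finally 2A + B:
(12, 4) + (1, 4). λ = (4 - 4)/(1 - 12) ≡ 0/6 mod 17. 6⁻¹ ≡ 3 (mod 17), so λ ≡ 0.
  x = λ² - 12 - 1 = 0 - 13 ≡ 4; y = λ·(12 - 4) - 4 ≡ 13. → (4, 13)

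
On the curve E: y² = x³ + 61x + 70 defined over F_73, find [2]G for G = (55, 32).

(42, 17)

tangent at (55, 32): λ = (3·55² + 61)/(2·32) ≡ 11/64. 64⁻¹ ≡ 8 (mod 73), so λ ≡ 11·8 ≡ 15.
  x = λ² - 55 - 55 = 225 - 110 ≡ 42; y = λ·(55 - 42) - 32 ≡ 17. → (42, 17)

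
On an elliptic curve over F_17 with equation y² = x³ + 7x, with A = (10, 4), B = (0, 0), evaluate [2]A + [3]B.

(7, 1)

First 2A:
Repeated addition: build up to 2A.
2A: tangent at (10, 4): λ = (3·10² + 7)/(2·4) ≡ 1/8. 8⁻¹ ≡ 15 (mod 17) since 8·15 = 120 ≡ 1, so λ ≡ 1·15 ≡ 15.
  x = λ² - 10 - 10 = 225 - 20 ≡ 1; y = λ·(10 - 1) - 4 ≡ 12. → (1, 12)
2A = (1, 12).
Next 3B:
Repeated addition: build up to 3B.
2B: (0, 0) + (0, 0): same x and y₁ ≡ -y₂, so the sum is the point at infinity.
3B: the point at infinity + (0, 0) = (0, 0) (identity).
3B = (0, 0).
Finally 2A + 3B:
(1, 12) + (0, 0). λ = (0 - 12)/(0 - 1) ≡ 5/16 mod 17. 16⁻¹ ≡ 16 (mod 17) since 16·16 = 256 ≡ 1, so λ ≡ 12.
  x = λ² - 1 - 0 = 144 - 1 ≡ 7; y = λ·(1 - 7) - 12 ≡ 1. → (7, 1)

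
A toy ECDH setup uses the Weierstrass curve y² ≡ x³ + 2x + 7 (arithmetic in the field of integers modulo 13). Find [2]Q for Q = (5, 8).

(6, 1)

tangent at (5, 8): λ = (3·5² + 2)/(2·8) ≡ 12/3. 3⁻¹ ≡ 9 (mod 13) since 3·9 = 27 ≡ 1, so λ ≡ 12·9 ≡ 4.
  x = λ² - 5 - 5 = 16 - 10 ≡ 6; y = λ·(5 - 6) - 8 ≡ 1. → (6, 1)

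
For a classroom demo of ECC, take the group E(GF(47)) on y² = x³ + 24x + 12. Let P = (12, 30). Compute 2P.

(30, 40)

tangent at (12, 30): λ = (3·12² + 24)/(2·30) ≡ 33/13. 13⁻¹ ≡ 29 (mod 47), so λ ≡ 33·29 ≡ 17.
  x = λ² - 12 - 12 = 289 - 24 ≡ 30; y = λ·(12 - 30) - 30 ≡ 40. → (30, 40)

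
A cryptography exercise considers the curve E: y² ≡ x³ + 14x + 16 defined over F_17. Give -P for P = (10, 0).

(10, 0)

-(10, 0) = (10, -0 mod 17) = (10, 0).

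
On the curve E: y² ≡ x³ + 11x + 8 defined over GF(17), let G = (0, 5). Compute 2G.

tangent at (0, 5): λ = (3·0² + 11)/(2·5) ≡ 11/10. 10⁻¹ ≡ 12 (mod 17), so λ ≡ 11·12 ≡ 13.
  x = λ² - 0 - 0 = 169 - 0 ≡ 16; y = λ·(0 - 16) - 5 ≡ 8. → (16, 8)

(16, 8)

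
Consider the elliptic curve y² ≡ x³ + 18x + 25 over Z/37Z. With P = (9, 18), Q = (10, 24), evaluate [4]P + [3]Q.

(15, 9)

First 4P:
Repeated addition: build up to 4P.
2P: tangent at (9, 18): λ = (3·9² + 18)/(2·18) ≡ 2/36. 36⁻¹ ≡ 36 (mod 37), so λ ≡ 2·36 ≡ 35.
  x = λ² - 9 - 9 = 1225 - 18 ≡ 23; y = λ·(9 - 23) - 18 ≡ 10. → (23, 10)
3P: (23, 10) + (9, 18). λ = (18 - 10)/(9 - 23) ≡ 8/23 mod 37. 23⁻¹ ≡ 29 (mod 37) since 23·29 = 667 ≡ 1, so λ ≡ 10.
  x = λ² - 23 - 9 = 100 - 32 ≡ 31; y = λ·(23 - 31) - 10 ≡ 21. → (31, 21)
4P: (31, 21) + (9, 18). λ = (18 - 21)/(9 - 31) ≡ 34/15 mod 37. 15⁻¹ ≡ 5 (mod 37) since 15·5 = 75 ≡ 1, so λ ≡ 22.
  x = λ² - 31 - 9 = 484 - 40 ≡ 0; y = λ·(31 - 0) - 21 ≡ 32. → (0, 32)
4P = (0, 32).
Next 3Q:
Repeated addition: build up to 3Q.
2Q: tangent at (10, 24): λ = (3·10² + 18)/(2·24) ≡ 22/11. 11⁻¹ ≡ 27 (mod 37), so λ ≡ 22·27 ≡ 2.
  x = λ² - 10 - 10 = 4 - 20 ≡ 21; y = λ·(10 - 21) - 24 ≡ 28. → (21, 28)
3Q: (21, 28) + (10, 24). λ = (24 - 28)/(10 - 21) ≡ 33/26 mod 37. 26⁻¹ ≡ 10 (mod 37), so λ ≡ 34.
  x = λ² - 21 - 10 = 1156 - 31 ≡ 15; y = λ·(21 - 15) - 28 ≡ 28. → (15, 28)
3Q = (15, 28).
Finally 4P + 3Q:
(0, 32) + (15, 28). λ = (28 - 32)/(15 - 0) ≡ 33/15 mod 37. 15⁻¹ ≡ 5 (mod 37), so λ ≡ 17.
  x = λ² - 0 - 15 = 289 - 15 ≡ 15; y = λ·(0 - 15) - 32 ≡ 9. → (15, 9)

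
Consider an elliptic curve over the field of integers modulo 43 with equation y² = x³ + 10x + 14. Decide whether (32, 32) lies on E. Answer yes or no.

y² = 32² ≡ 35; x³ + 10x + 14 = 33102 ≡ 35 (mod 43). 35 = 35.

yes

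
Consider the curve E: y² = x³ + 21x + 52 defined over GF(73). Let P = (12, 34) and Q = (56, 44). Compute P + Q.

(23, 0)

(12, 34) + (56, 44). λ = (44 - 34)/(56 - 12) ≡ 10/44 mod 73. 44⁻¹ ≡ 5 (mod 73) since 44·5 = 220 ≡ 1, so λ ≡ 50.
  x = λ² - 12 - 56 = 2500 - 68 ≡ 23; y = λ·(12 - 23) - 34 ≡ 0. → (23, 0)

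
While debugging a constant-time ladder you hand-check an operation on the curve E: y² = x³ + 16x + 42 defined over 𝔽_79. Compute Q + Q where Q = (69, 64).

tangent at (69, 64): λ = (3·69² + 16)/(2·64) ≡ 0/49. 49⁻¹ ≡ 50 (mod 79), so λ ≡ 0·50 ≡ 0.
  x = λ² - 69 - 69 = 0 - 138 ≡ 20; y = λ·(69 - 20) - 64 ≡ 15. → (20, 15)

(20, 15)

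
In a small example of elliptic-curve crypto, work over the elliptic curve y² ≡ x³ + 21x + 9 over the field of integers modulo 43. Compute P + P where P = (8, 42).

(28, 24)

tangent at (8, 42): λ = (3·8² + 21)/(2·42) ≡ 41/41. 41⁻¹ ≡ 21 (mod 43), so λ ≡ 41·21 ≡ 1.
  x = λ² - 8 - 8 = 1 - 16 ≡ 28; y = λ·(8 - 28) - 42 ≡ 24. → (28, 24)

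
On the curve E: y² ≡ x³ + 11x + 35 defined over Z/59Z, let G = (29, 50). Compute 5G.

(53, 44)

Double-and-add on 5 = (101)₂. Start with G = (29, 50) for the leading 1-bit.
double: tangent at (29, 50): λ = (3·29² + 11)/(2·50) ≡ 56/41. 41⁻¹ ≡ 36 (mod 59), so λ ≡ 56·36 ≡ 10.
  x = λ² - 29 - 29 = 100 - 58 ≡ 42; y = λ·(29 - 42) - 50 ≡ 56. → (42, 56)
double: tangent at (42, 56): λ = (3·42² + 11)/(2·56) ≡ 52/53. 53⁻¹ ≡ 49 (mod 59) since 53·49 = 2597 ≡ 1, so λ ≡ 52·49 ≡ 11.
  x = λ² - 42 - 42 = 121 - 84 ≡ 37; y = λ·(42 - 37) - 56 ≡ 58. → (37, 58)
add G: (37, 58) + (29, 50). λ = (50 - 58)/(29 - 37) ≡ 51/51 mod 59. 51⁻¹ ≡ 22 (mod 59) since 51·22 = 1122 ≡ 1, so λ ≡ 1.
  x = λ² - 37 - 29 = 1 - 66 ≡ 53; y = λ·(37 - 53) - 58 ≡ 44. → (53, 44)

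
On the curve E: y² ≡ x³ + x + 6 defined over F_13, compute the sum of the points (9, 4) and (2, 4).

(2, 9)

(9, 4) + (2, 4). λ = (4 - 4)/(2 - 9) ≡ 0/6 mod 13. 6⁻¹ ≡ 11 (mod 13) since 6·11 = 66 ≡ 1, so λ ≡ 0.
  x = λ² - 9 - 2 = 0 - 11 ≡ 2; y = λ·(9 - 2) - 4 ≡ 9. → (2, 9)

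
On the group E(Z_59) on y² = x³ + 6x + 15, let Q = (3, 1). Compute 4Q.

Repeated addition: build up to 4Q.
2Q: tangent at (3, 1): λ = (3·3² + 6)/(2·1) ≡ 33/2. 2⁻¹ ≡ 30 (mod 59) since 2·30 = 60 ≡ 1, so λ ≡ 33·30 ≡ 46.
  x = λ² - 3 - 3 = 2116 - 6 ≡ 45; y = λ·(3 - 45) - 1 ≡ 14. → (45, 14)
3Q: (45, 14) + (3, 1). λ = (1 - 14)/(3 - 45) ≡ 46/17 mod 59. 17⁻¹ ≡ 7 (mod 59), so λ ≡ 27.
  x = λ² - 45 - 3 = 729 - 48 ≡ 32; y = λ·(45 - 32) - 14 ≡ 42. → (32, 42)
4Q: (32, 42) + (3, 1). λ = (1 - 42)/(3 - 32) ≡ 18/30 mod 59. 30⁻¹ ≡ 2 (mod 59) since 30·2 = 60 ≡ 1, so λ ≡ 36.
  x = λ² - 32 - 3 = 1296 - 35 ≡ 22; y = λ·(32 - 22) - 42 ≡ 23. → (22, 23)

(22, 23)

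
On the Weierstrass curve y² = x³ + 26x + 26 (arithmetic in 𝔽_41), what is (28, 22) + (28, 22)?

tangent at (28, 22): λ = (3·28² + 26)/(2·22) ≡ 0/3. 3⁻¹ ≡ 14 (mod 41) since 3·14 = 42 ≡ 1, so λ ≡ 0·14 ≡ 0.
  x = λ² - 28 - 28 = 0 - 56 ≡ 26; y = λ·(28 - 26) - 22 ≡ 19. → (26, 19)

(26, 19)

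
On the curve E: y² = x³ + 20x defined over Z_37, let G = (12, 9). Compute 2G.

(10, 33)

tangent at (12, 9): λ = (3·12² + 20)/(2·9) ≡ 8/18. 18⁻¹ ≡ 35 (mod 37), so λ ≡ 8·35 ≡ 21.
  x = λ² - 12 - 12 = 441 - 24 ≡ 10; y = λ·(12 - 10) - 9 ≡ 33. → (10, 33)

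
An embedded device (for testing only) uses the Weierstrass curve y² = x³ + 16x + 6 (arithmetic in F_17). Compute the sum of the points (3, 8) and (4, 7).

(11, 0)

(3, 8) + (4, 7). λ = (7 - 8)/(4 - 3) ≡ 16/1 mod 17. 1⁻¹ ≡ 1 (mod 17), so λ ≡ 16.
  x = λ² - 3 - 4 = 256 - 7 ≡ 11; y = λ·(3 - 11) - 8 ≡ 0. → (11, 0)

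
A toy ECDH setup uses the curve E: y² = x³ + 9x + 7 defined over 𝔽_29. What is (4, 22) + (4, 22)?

(25, 20)

tangent at (4, 22): λ = (3·4² + 9)/(2·22) ≡ 28/15. 15⁻¹ ≡ 2 (mod 29), so λ ≡ 28·2 ≡ 27.
  x = λ² - 4 - 4 = 729 - 8 ≡ 25; y = λ·(4 - 25) - 22 ≡ 20. → (25, 20)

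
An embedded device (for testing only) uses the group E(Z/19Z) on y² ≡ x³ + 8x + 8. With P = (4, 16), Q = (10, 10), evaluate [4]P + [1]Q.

(9, 12)

First 4P:
Repeated addition: build up to 4P.
2P: tangent at (4, 16): λ = (3·4² + 8)/(2·16) ≡ 18/13. 13⁻¹ ≡ 3 (mod 19), so λ ≡ 18·3 ≡ 16.
  x = λ² - 4 - 4 = 256 - 8 ≡ 1; y = λ·(4 - 1) - 16 ≡ 13. → (1, 13)
3P: (1, 13) + (4, 16). λ = (16 - 13)/(4 - 1) ≡ 3/3 mod 19. 3⁻¹ ≡ 13 (mod 19), so λ ≡ 1.
  x = λ² - 1 - 4 = 1 - 5 ≡ 15; y = λ·(1 - 15) - 13 ≡ 11. → (15, 11)
4P: (15, 11) + (4, 16). λ = (16 - 11)/(4 - 15) ≡ 5/8 mod 19. 8⁻¹ ≡ 12 (mod 19), so λ ≡ 3.
  x = λ² - 15 - 4 = 9 - 19 ≡ 9; y = λ·(15 - 9) - 11 ≡ 7. → (9, 7)
4P = (9, 7).
Finally 4P + Q:
(9, 7) + (10, 10). λ = (10 - 7)/(10 - 9) ≡ 3/1 mod 19. 1⁻¹ ≡ 1 (mod 19), so λ ≡ 3.
  x = λ² - 9 - 10 = 9 - 19 ≡ 9; y = λ·(9 - 9) - 7 ≡ 12. → (9, 12)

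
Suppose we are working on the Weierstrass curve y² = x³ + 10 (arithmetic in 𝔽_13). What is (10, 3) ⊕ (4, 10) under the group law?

(10, 3) + (4, 10). λ = (10 - 3)/(4 - 10) ≡ 7/7 mod 13. 7⁻¹ ≡ 2 (mod 13) since 7·2 = 14 ≡ 1, so λ ≡ 1.
  x = λ² - 10 - 4 = 1 - 14 ≡ 0; y = λ·(10 - 0) - 3 ≡ 7. → (0, 7)

(0, 7)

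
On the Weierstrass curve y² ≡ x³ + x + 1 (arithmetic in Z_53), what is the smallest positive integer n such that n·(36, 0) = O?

2P: (36, 0) + (36, 0): same x and y₁ ≡ -y₂, so the sum is O.
2P = O, so the order is 2.

2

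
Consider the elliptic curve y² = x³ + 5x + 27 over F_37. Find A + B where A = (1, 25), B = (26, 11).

(1, 25) + (26, 11). λ = (11 - 25)/(26 - 1) ≡ 23/25 mod 37. 25⁻¹ ≡ 3 (mod 37) since 25·3 = 75 ≡ 1, so λ ≡ 32.
  x = λ² - 1 - 26 = 1024 - 27 ≡ 35; y = λ·(1 - 35) - 25 ≡ 34. → (35, 34)

(35, 34)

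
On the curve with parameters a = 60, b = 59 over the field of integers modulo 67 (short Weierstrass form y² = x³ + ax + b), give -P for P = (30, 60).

-(30, 60) = (30, -60 mod 67) = (30, 7).

(30, 7)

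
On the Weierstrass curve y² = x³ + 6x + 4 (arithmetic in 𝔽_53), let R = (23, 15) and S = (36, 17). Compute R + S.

(5, 0)

(23, 15) + (36, 17). λ = (17 - 15)/(36 - 23) ≡ 2/13 mod 53. 13⁻¹ ≡ 49 (mod 53) since 13·49 = 637 ≡ 1, so λ ≡ 45.
  x = λ² - 23 - 36 = 2025 - 59 ≡ 5; y = λ·(23 - 5) - 15 ≡ 0. → (5, 0)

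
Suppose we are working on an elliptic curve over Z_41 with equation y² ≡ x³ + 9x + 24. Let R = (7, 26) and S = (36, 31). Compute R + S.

(7, 15)

(7, 26) + (36, 31). λ = (31 - 26)/(36 - 7) ≡ 5/29 mod 41. 29⁻¹ ≡ 17 (mod 41), so λ ≡ 3.
  x = λ² - 7 - 36 = 9 - 43 ≡ 7; y = λ·(7 - 7) - 26 ≡ 15. → (7, 15)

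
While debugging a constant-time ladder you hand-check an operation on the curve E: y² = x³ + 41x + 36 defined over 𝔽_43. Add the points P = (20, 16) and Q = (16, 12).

(8, 39)

(20, 16) + (16, 12). λ = (12 - 16)/(16 - 20) ≡ 39/39 mod 43. 39⁻¹ ≡ 32 (mod 43), so λ ≡ 1.
  x = λ² - 20 - 16 = 1 - 36 ≡ 8; y = λ·(20 - 8) - 16 ≡ 39. → (8, 39)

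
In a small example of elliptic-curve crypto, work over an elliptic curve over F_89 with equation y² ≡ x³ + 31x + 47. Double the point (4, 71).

tangent at (4, 71): λ = (3·4² + 31)/(2·71) ≡ 79/53. 53⁻¹ ≡ 42 (mod 89) since 53·42 = 2226 ≡ 1, so λ ≡ 79·42 ≡ 25.
  x = λ² - 4 - 4 = 625 - 8 ≡ 83; y = λ·(4 - 83) - 71 ≡ 1. → (83, 1)

(83, 1)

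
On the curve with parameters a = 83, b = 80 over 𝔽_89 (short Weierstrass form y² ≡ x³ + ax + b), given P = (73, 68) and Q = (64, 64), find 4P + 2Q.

First 4P:
Repeated addition: build up to 4P.
2P: tangent at (73, 68): λ = (3·73² + 83)/(2·68) ≡ 50/47. 47⁻¹ ≡ 36 (mod 89), so λ ≡ 50·36 ≡ 20.
  x = λ² - 73 - 73 = 400 - 146 ≡ 76; y = λ·(73 - 76) - 68 ≡ 50. → (76, 50)
3P: (76, 50) + (73, 68). λ = (68 - 50)/(73 - 76) ≡ 18/86 mod 89. 86⁻¹ ≡ 59 (mod 89), so λ ≡ 83.
  x = λ² - 76 - 73 = 6889 - 149 ≡ 65; y = λ·(76 - 65) - 50 ≡ 62. → (65, 62)
4P: (65, 62) + (73, 68). λ = (68 - 62)/(73 - 65) ≡ 6/8 mod 89. 8⁻¹ ≡ 78 (mod 89) since 8·78 = 624 ≡ 1, so λ ≡ 23.
  x = λ² - 65 - 73 = 529 - 138 ≡ 35; y = λ·(65 - 35) - 62 ≡ 5. → (35, 5)
4P = (35, 5).
Next 2Q:
Repeated addition: build up to 2Q.
2Q: tangent at (64, 64): λ = (3·64² + 83)/(2·64) ≡ 0/39. 39⁻¹ ≡ 16 (mod 89), so λ ≡ 0·16 ≡ 0.
  x = λ² - 64 - 64 = 0 - 128 ≡ 50; y = λ·(64 - 50) - 64 ≡ 25. → (50, 25)
2Q = (50, 25).
Finally 4P + 2Q:
(35, 5) + (50, 25). λ = (25 - 5)/(50 - 35) ≡ 20/15 mod 89. 15⁻¹ ≡ 6 (mod 89), so λ ≡ 31.
  x = λ² - 35 - 50 = 961 - 85 ≡ 75; y = λ·(35 - 75) - 5 ≡ 1. → (75, 1)

(75, 1)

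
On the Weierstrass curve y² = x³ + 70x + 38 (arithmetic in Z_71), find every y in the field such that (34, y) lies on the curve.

x³ + 70x + 38 = 41722 ≡ 45 (mod 71).
Square roots of 45 mod 71: 20 and 51 (since 20² = 400 ≡ 45).

20, 51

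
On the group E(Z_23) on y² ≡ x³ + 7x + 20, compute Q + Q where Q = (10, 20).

(15, 2)

tangent at (10, 20): λ = (3·10² + 7)/(2·20) ≡ 8/17. 17⁻¹ ≡ 19 (mod 23) since 17·19 = 323 ≡ 1, so λ ≡ 8·19 ≡ 14.
  x = λ² - 10 - 10 = 196 - 20 ≡ 15; y = λ·(10 - 15) - 20 ≡ 2. → (15, 2)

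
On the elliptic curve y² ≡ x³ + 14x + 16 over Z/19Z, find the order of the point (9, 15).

10

2P: tangent at (9, 15): λ = (3·9² + 14)/(2·15) ≡ 10/11. 11⁻¹ ≡ 7 (mod 19), so λ ≡ 10·7 ≡ 13.
  x = λ² - 9 - 9 = 169 - 18 ≡ 18; y = λ·(9 - 18) - 15 ≡ 1. → (18, 1)
3P: (18, 1) + (9, 15). λ = (15 - 1)/(9 - 18) ≡ 14/10 mod 19. 10⁻¹ ≡ 2 (mod 19), so λ ≡ 9.
  x = λ² - 18 - 9 = 81 - 27 ≡ 16; y = λ·(18 - 16) - 1 ≡ 17. → (16, 17)
4P: (16, 17) + (9, 15). λ = (15 - 17)/(9 - 16) ≡ 17/12 mod 19. 12⁻¹ ≡ 8 (mod 19) since 12·8 = 96 ≡ 1, so λ ≡ 3.
  x = λ² - 16 - 9 = 9 - 25 ≡ 3; y = λ·(16 - 3) - 17 ≡ 3. → (3, 3)
5P: (3, 3) + (9, 15). λ = (15 - 3)/(9 - 3) ≡ 12/6 mod 19. 6⁻¹ ≡ 16 (mod 19), so λ ≡ 2.
  x = λ² - 3 - 9 = 4 - 12 ≡ 11; y = λ·(3 - 11) - 3 ≡ 0. → (11, 0)
6P: (11, 0) + (9, 15). λ = (15 - 0)/(9 - 11) ≡ 15/17 mod 19. 17⁻¹ ≡ 9 (mod 19), so λ ≡ 2.
  x = λ² - 11 - 9 = 4 - 20 ≡ 3; y = λ·(11 - 3) - 0 ≡ 16. → (3, 16)
7P: (3, 16) + (9, 15). λ = (15 - 16)/(9 - 3) ≡ 18/6 mod 19. 6⁻¹ ≡ 16 (mod 19) since 6·16 = 96 ≡ 1, so λ ≡ 3.
  x = λ² - 3 - 9 = 9 - 12 ≡ 16; y = λ·(3 - 16) - 16 ≡ 2. → (16, 2)
8P: (16, 2) + (9, 15). λ = (15 - 2)/(9 - 16) ≡ 13/12 mod 19. 12⁻¹ ≡ 8 (mod 19), so λ ≡ 9.
  x = λ² - 16 - 9 = 81 - 25 ≡ 18; y = λ·(16 - 18) - 2 ≡ 18. → (18, 18)
9P: (18, 18) + (9, 15). λ = (15 - 18)/(9 - 18) ≡ 16/10 mod 19. 10⁻¹ ≡ 2 (mod 19), so λ ≡ 13.
  x = λ² - 18 - 9 = 169 - 27 ≡ 9; y = λ·(18 - 9) - 18 ≡ 4. → (9, 4)
10P: (9, 4) + (9, 15): same x and y₁ ≡ -y₂, so the sum is the point at infinity.
10P = the point at infinity, so the order is 10.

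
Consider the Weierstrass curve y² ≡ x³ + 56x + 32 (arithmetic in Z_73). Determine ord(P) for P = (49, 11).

2P: tangent at (49, 11): λ = (3·49² + 56)/(2·11) ≡ 32/22. 22⁻¹ ≡ 10 (mod 73), so λ ≡ 32·10 ≡ 28.
  x = λ² - 49 - 49 = 784 - 98 ≡ 29; y = λ·(49 - 29) - 11 ≡ 38. → (29, 38)
3P: (29, 38) + (49, 11). λ = (11 - 38)/(49 - 29) ≡ 46/20 mod 73. 20⁻¹ ≡ 11 (mod 73), so λ ≡ 68.
  x = λ² - 29 - 49 = 4624 - 78 ≡ 20; y = λ·(29 - 20) - 38 ≡ 63. → (20, 63)
4P: (20, 63) + (49, 11). λ = (11 - 63)/(49 - 20) ≡ 21/29 mod 73. 29⁻¹ ≡ 68 (mod 73), so λ ≡ 41.
  x = λ² - 20 - 49 = 1681 - 69 ≡ 6; y = λ·(20 - 6) - 63 ≡ 0. → (6, 0)
5P: (6, 0) + (49, 11). λ = (11 - 0)/(49 - 6) ≡ 11/43 mod 73. 43⁻¹ ≡ 17 (mod 73), so λ ≡ 41.
  x = λ² - 6 - 49 = 1681 - 55 ≡ 20; y = λ·(6 - 20) - 0 ≡ 10. → (20, 10)
6P: (20, 10) + (49, 11). λ = (11 - 10)/(49 - 20) ≡ 1/29 mod 73. 29⁻¹ ≡ 68 (mod 73), so λ ≡ 68.
  x = λ² - 20 - 49 = 4624 - 69 ≡ 29; y = λ·(20 - 29) - 10 ≡ 35. → (29, 35)
7P: (29, 35) + (49, 11). λ = (11 - 35)/(49 - 29) ≡ 49/20 mod 73. 20⁻¹ ≡ 11 (mod 73), so λ ≡ 28.
  x = λ² - 29 - 49 = 784 - 78 ≡ 49; y = λ·(29 - 49) - 35 ≡ 62. → (49, 62)
8P: (49, 62) + (49, 11): same x and y₁ ≡ -y₂, so the sum is 𝒪.
8P = 𝒪, so the order is 8.

8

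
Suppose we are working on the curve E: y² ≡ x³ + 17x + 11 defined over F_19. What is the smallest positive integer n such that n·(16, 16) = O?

2P: tangent at (16, 16): λ = (3·16² + 17)/(2·16) ≡ 6/13. 13⁻¹ ≡ 3 (mod 19), so λ ≡ 6·3 ≡ 18.
  x = λ² - 16 - 16 = 324 - 32 ≡ 7; y = λ·(16 - 7) - 16 ≡ 13. → (7, 13)
3P: (7, 13) + (16, 16). λ = (16 - 13)/(16 - 7) ≡ 3/9 mod 19. 9⁻¹ ≡ 17 (mod 19) since 9·17 = 153 ≡ 1, so λ ≡ 13.
  x = λ² - 7 - 16 = 169 - 23 ≡ 13; y = λ·(7 - 13) - 13 ≡ 4. → (13, 4)
4P: (13, 4) + (16, 16). λ = (16 - 4)/(16 - 13) ≡ 12/3 mod 19. 3⁻¹ ≡ 13 (mod 19), so λ ≡ 4.
  x = λ² - 13 - 16 = 16 - 29 ≡ 6; y = λ·(13 - 6) - 4 ≡ 5. → (6, 5)
5P: (6, 5) + (16, 16). λ = (16 - 5)/(16 - 6) ≡ 11/10 mod 19. 10⁻¹ ≡ 2 (mod 19) since 10·2 = 20 ≡ 1, so λ ≡ 3.
  x = λ² - 6 - 16 = 9 - 22 ≡ 6; y = λ·(6 - 6) - 5 ≡ 14. → (6, 14)
6P: (6, 14) + (16, 16). λ = (16 - 14)/(16 - 6) ≡ 2/10 mod 19. 10⁻¹ ≡ 2 (mod 19), so λ ≡ 4.
  x = λ² - 6 - 16 = 16 - 22 ≡ 13; y = λ·(6 - 13) - 14 ≡ 15. → (13, 15)
7P: (13, 15) + (16, 16). λ = (16 - 15)/(16 - 13) ≡ 1/3 mod 19. 3⁻¹ ≡ 13 (mod 19), so λ ≡ 13.
  x = λ² - 13 - 16 = 169 - 29 ≡ 7; y = λ·(13 - 7) - 15 ≡ 6. → (7, 6)
8P: (7, 6) + (16, 16). λ = (16 - 6)/(16 - 7) ≡ 10/9 mod 19. 9⁻¹ ≡ 17 (mod 19), so λ ≡ 18.
  x = λ² - 7 - 16 = 324 - 23 ≡ 16; y = λ·(7 - 16) - 6 ≡ 3. → (16, 3)
9P: (16, 3) + (16, 16): same x and y₁ ≡ -y₂, so the sum is O.
9P = O, so the order is 9.

9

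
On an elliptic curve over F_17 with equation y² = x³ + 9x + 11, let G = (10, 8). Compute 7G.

Repeated addition: build up to 7G.
2G: tangent at (10, 8): λ = (3·10² + 9)/(2·8) ≡ 3/16. 16⁻¹ ≡ 16 (mod 17) since 16·16 = 256 ≡ 1, so λ ≡ 3·16 ≡ 14.
  x = λ² - 10 - 10 = 196 - 20 ≡ 6; y = λ·(10 - 6) - 8 ≡ 14. → (6, 14)
3G: (6, 14) + (10, 8). λ = (8 - 14)/(10 - 6) ≡ 11/4 mod 17. 4⁻¹ ≡ 13 (mod 17), so λ ≡ 7.
  x = λ² - 6 - 10 = 49 - 16 ≡ 16; y = λ·(6 - 16) - 14 ≡ 1. → (16, 1)
4G: (16, 1) + (10, 8). λ = (8 - 1)/(10 - 16) ≡ 7/11 mod 17. 11⁻¹ ≡ 14 (mod 17), so λ ≡ 13.
  x = λ² - 16 - 10 = 169 - 26 ≡ 7; y = λ·(16 - 7) - 1 ≡ 14. → (7, 14)
5G: (7, 14) + (10, 8). λ = (8 - 14)/(10 - 7) ≡ 11/3 mod 17. 3⁻¹ ≡ 6 (mod 17), so λ ≡ 15.
  x = λ² - 7 - 10 = 225 - 17 ≡ 4; y = λ·(7 - 4) - 14 ≡ 14. → (4, 14)
6G: (4, 14) + (10, 8). λ = (8 - 14)/(10 - 4) ≡ 11/6 mod 17. 6⁻¹ ≡ 3 (mod 17) since 6·3 = 18 ≡ 1, so λ ≡ 16.
  x = λ² - 4 - 10 = 256 - 14 ≡ 4; y = λ·(4 - 4) - 14 ≡ 3. → (4, 3)
7G: (4, 3) + (10, 8). λ = (8 - 3)/(10 - 4) ≡ 5/6 mod 17. 6⁻¹ ≡ 3 (mod 17), so λ ≡ 15.
  x = λ² - 4 - 10 = 225 - 14 ≡ 7; y = λ·(4 - 7) - 3 ≡ 3. → (7, 3)

(7, 3)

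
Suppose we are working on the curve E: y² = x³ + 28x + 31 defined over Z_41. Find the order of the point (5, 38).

2P: tangent at (5, 38): λ = (3·5² + 28)/(2·38) ≡ 21/35. 35⁻¹ ≡ 34 (mod 41) since 35·34 = 1190 ≡ 1, so λ ≡ 21·34 ≡ 17.
  x = λ² - 5 - 5 = 289 - 10 ≡ 33; y = λ·(5 - 33) - 38 ≡ 19. → (33, 19)
3P: (33, 19) + (5, 38). λ = (38 - 19)/(5 - 33) ≡ 19/13 mod 41. 13⁻¹ ≡ 19 (mod 41), so λ ≡ 33.
  x = λ² - 33 - 5 = 1089 - 38 ≡ 26; y = λ·(33 - 26) - 19 ≡ 7. → (26, 7)
4P: (26, 7) + (5, 38). λ = (38 - 7)/(5 - 26) ≡ 31/20 mod 41. 20⁻¹ ≡ 39 (mod 41) since 20·39 = 780 ≡ 1, so λ ≡ 20.
  x = λ² - 26 - 5 = 400 - 31 ≡ 0; y = λ·(26 - 0) - 7 ≡ 21. → (0, 21)
5P: (0, 21) + (5, 38). λ = (38 - 21)/(5 - 0) ≡ 17/5 mod 41. 5⁻¹ ≡ 33 (mod 41) since 5·33 = 165 ≡ 1, so λ ≡ 28.
  x = λ² - 0 - 5 = 784 - 5 ≡ 0; y = λ·(0 - 0) - 21 ≡ 20. → (0, 20)
6P: (0, 20) + (5, 38). λ = (38 - 20)/(5 - 0) ≡ 18/5 mod 41. 5⁻¹ ≡ 33 (mod 41), so λ ≡ 20.
  x = λ² - 0 - 5 = 400 - 5 ≡ 26; y = λ·(0 - 26) - 20 ≡ 34. → (26, 34)
7P: (26, 34) + (5, 38). λ = (38 - 34)/(5 - 26) ≡ 4/20 mod 41. 20⁻¹ ≡ 39 (mod 41), so λ ≡ 33.
  x = λ² - 26 - 5 = 1089 - 31 ≡ 33; y = λ·(26 - 33) - 34 ≡ 22. → (33, 22)
8P: (33, 22) + (5, 38). λ = (38 - 22)/(5 - 33) ≡ 16/13 mod 41. 13⁻¹ ≡ 19 (mod 41) since 13·19 = 247 ≡ 1, so λ ≡ 17.
  x = λ² - 33 - 5 = 289 - 38 ≡ 5; y = λ·(33 - 5) - 22 ≡ 3. → (5, 3)
9P: (5, 3) + (5, 38): same x and y₁ ≡ -y₂, so the sum is ∞.
9P = ∞, so the order is 9.

9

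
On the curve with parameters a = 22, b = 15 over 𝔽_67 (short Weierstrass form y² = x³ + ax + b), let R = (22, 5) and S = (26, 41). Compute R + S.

(33, 30)

(22, 5) + (26, 41). λ = (41 - 5)/(26 - 22) ≡ 36/4 mod 67. 4⁻¹ ≡ 17 (mod 67), so λ ≡ 9.
  x = λ² - 22 - 26 = 81 - 48 ≡ 33; y = λ·(22 - 33) - 5 ≡ 30. → (33, 30)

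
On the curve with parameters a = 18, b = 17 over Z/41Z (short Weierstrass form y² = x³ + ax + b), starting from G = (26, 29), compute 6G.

Double-and-add on 6 = (110)₂. Start with G = (26, 29) for the leading 1-bit.
double: tangent at (26, 29): λ = (3·26² + 18)/(2·29) ≡ 37/17. 17⁻¹ ≡ 29 (mod 41) since 17·29 = 493 ≡ 1, so λ ≡ 37·29 ≡ 7.
  x = λ² - 26 - 26 = 49 - 52 ≡ 38; y = λ·(26 - 38) - 29 ≡ 10. → (38, 10)
add G: (38, 10) + (26, 29). λ = (29 - 10)/(26 - 38) ≡ 19/29 mod 41. 29⁻¹ ≡ 17 (mod 41), so λ ≡ 36.
  x = λ² - 38 - 26 = 1296 - 64 ≡ 2; y = λ·(38 - 2) - 10 ≡ 15. → (2, 15)
double: tangent at (2, 15): λ = (3·2² + 18)/(2·15) ≡ 30/30. 30⁻¹ ≡ 26 (mod 41), so λ ≡ 30·26 ≡ 1.
  x = λ² - 2 - 2 = 1 - 4 ≡ 38; y = λ·(2 - 38) - 15 ≡ 31. → (38, 31)

(38, 31)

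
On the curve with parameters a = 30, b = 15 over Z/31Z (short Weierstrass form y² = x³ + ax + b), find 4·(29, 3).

Write G = (29, 3).
Double-and-add on 4 = (100)₂. Start with G = (29, 3) for the leading 1-bit.
double: tangent at (29, 3): λ = (3·29² + 30)/(2·3) ≡ 11/6. 6⁻¹ ≡ 26 (mod 31) since 6·26 = 156 ≡ 1, so λ ≡ 11·26 ≡ 7.
  x = λ² - 29 - 29 = 49 - 58 ≡ 22; y = λ·(29 - 22) - 3 ≡ 15. → (22, 15)
double: tangent at (22, 15): λ = (3·22² + 30)/(2·15) ≡ 25/30. 30⁻¹ ≡ 30 (mod 31), so λ ≡ 25·30 ≡ 6.
  x = λ² - 22 - 22 = 36 - 44 ≡ 23; y = λ·(22 - 23) - 15 ≡ 10. → (23, 10)

(23, 10)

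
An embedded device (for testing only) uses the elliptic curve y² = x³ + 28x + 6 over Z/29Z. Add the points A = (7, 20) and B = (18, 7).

(7, 20) + (18, 7). λ = (7 - 20)/(18 - 7) ≡ 16/11 mod 29. 11⁻¹ ≡ 8 (mod 29) since 11·8 = 88 ≡ 1, so λ ≡ 12.
  x = λ² - 7 - 18 = 144 - 25 ≡ 3; y = λ·(7 - 3) - 20 ≡ 28. → (3, 28)

(3, 28)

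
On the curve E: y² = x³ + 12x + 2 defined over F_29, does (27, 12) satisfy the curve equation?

yes

y² = 12² ≡ 28; x³ + 12x + 2 = 20009 ≡ 28 (mod 29). 28 = 28.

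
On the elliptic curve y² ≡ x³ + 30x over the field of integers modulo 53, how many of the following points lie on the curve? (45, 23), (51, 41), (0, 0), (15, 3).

(45, 23): 23² ≡ 52, rhs ≡ 43 → off.
(51, 41): 41² ≡ 38, rhs ≡ 38 → on.
(0, 0): 0² ≡ 0, rhs ≡ 0 → on.
(15, 3): 3² ≡ 9, rhs ≡ 9 → on.

3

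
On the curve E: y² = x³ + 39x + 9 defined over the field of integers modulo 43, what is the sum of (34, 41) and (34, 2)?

O

The two points share x = 34 and their y-coordinates satisfy 41 + 2 ≡ 0 (mod 43), so they are inverses. Their sum is O.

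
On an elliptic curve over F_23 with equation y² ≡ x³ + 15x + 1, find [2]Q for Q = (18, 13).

(13, 22)

tangent at (18, 13): λ = (3·18² + 15)/(2·13) ≡ 21/3. 3⁻¹ ≡ 8 (mod 23) since 3·8 = 24 ≡ 1, so λ ≡ 21·8 ≡ 7.
  x = λ² - 18 - 18 = 49 - 36 ≡ 13; y = λ·(18 - 13) - 13 ≡ 22. → (13, 22)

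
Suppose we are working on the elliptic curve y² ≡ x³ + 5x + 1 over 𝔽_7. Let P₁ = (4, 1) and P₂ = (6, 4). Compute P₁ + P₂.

(4, 1) + (6, 4). λ = (4 - 1)/(6 - 4) ≡ 3/2 mod 7. 2⁻¹ ≡ 4 (mod 7), so λ ≡ 5.
  x = λ² - 4 - 6 = 25 - 10 ≡ 1; y = λ·(4 - 1) - 1 ≡ 0. → (1, 0)

(1, 0)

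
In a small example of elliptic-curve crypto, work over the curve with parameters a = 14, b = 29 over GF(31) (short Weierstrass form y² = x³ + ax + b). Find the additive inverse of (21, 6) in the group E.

(21, 25)

-(21, 6) = (21, -6 mod 31) = (21, 25).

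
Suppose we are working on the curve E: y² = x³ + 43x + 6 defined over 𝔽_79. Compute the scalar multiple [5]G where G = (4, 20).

(29, 58)

Double-and-add on 5 = (101)₂. Start with G = (4, 20) for the leading 1-bit.
double: tangent at (4, 20): λ = (3·4² + 43)/(2·20) ≡ 12/40. 40⁻¹ ≡ 2 (mod 79), so λ ≡ 12·2 ≡ 24.
  x = λ² - 4 - 4 = 576 - 8 ≡ 15; y = λ·(4 - 15) - 20 ≡ 32. → (15, 32)
double: tangent at (15, 32): λ = (3·15² + 43)/(2·32) ≡ 7/64. 64⁻¹ ≡ 21 (mod 79) since 64·21 = 1344 ≡ 1, so λ ≡ 7·21 ≡ 68.
  x = λ² - 15 - 15 = 4624 - 30 ≡ 12; y = λ·(15 - 12) - 32 ≡ 14. → (12, 14)
add G: (12, 14) + (4, 20). λ = (20 - 14)/(4 - 12) ≡ 6/71 mod 79. 71⁻¹ ≡ 69 (mod 79), so λ ≡ 19.
  x = λ² - 12 - 4 = 361 - 16 ≡ 29; y = λ·(12 - 29) - 14 ≡ 58. → (29, 58)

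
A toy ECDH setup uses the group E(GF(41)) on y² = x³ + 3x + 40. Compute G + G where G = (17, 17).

(12, 0)

tangent at (17, 17): λ = (3·17² + 3)/(2·17) ≡ 9/34. 34⁻¹ ≡ 35 (mod 41), so λ ≡ 9·35 ≡ 28.
  x = λ² - 17 - 17 = 784 - 34 ≡ 12; y = λ·(17 - 12) - 17 ≡ 0. → (12, 0)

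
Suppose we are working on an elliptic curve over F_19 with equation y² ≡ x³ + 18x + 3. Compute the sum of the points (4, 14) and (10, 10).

(16, 13)

(4, 14) + (10, 10). λ = (10 - 14)/(10 - 4) ≡ 15/6 mod 19. 6⁻¹ ≡ 16 (mod 19) since 6·16 = 96 ≡ 1, so λ ≡ 12.
  x = λ² - 4 - 10 = 144 - 14 ≡ 16; y = λ·(4 - 16) - 14 ≡ 13. → (16, 13)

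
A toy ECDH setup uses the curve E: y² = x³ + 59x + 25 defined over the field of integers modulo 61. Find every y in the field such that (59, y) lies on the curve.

none

x³ + 59x + 25 = 208885 ≡ 21 (mod 61).
21 is a non-residue mod 61; no y exists.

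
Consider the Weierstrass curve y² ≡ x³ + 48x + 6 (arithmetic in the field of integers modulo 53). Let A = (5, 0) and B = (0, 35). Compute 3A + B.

First 3A:
Repeated addition: build up to 3A.
2A: (5, 0) + (5, 0): same x and y₁ ≡ -y₂, so the sum is ∞.
3A: ∞ + (5, 0) = (5, 0) (identity).
3A = (5, 0).
Finally 3A + B:
(5, 0) + (0, 35). λ = (35 - 0)/(0 - 5) ≡ 35/48 mod 53. 48⁻¹ ≡ 21 (mod 53) since 48·21 = 1008 ≡ 1, so λ ≡ 46.
  x = λ² - 5 - 0 = 2116 - 5 ≡ 44; y = λ·(5 - 44) - 0 ≡ 8. → (44, 8)

(44, 8)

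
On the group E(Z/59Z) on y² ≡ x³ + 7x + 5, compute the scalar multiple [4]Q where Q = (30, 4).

(13, 46)

Double-and-add on 4 = (100)₂. Start with Q = (30, 4) for the leading 1-bit.
double: tangent at (30, 4): λ = (3·30² + 7)/(2·4) ≡ 52/8. 8⁻¹ ≡ 37 (mod 59), so λ ≡ 52·37 ≡ 36.
  x = λ² - 30 - 30 = 1296 - 60 ≡ 56; y = λ·(30 - 56) - 4 ≡ 4. → (56, 4)
double: tangent at (56, 4): λ = (3·56² + 7)/(2·4) ≡ 34/8. 8⁻¹ ≡ 37 (mod 59) since 8·37 = 296 ≡ 1, so λ ≡ 34·37 ≡ 19.
  x = λ² - 56 - 56 = 361 - 112 ≡ 13; y = λ·(56 - 13) - 4 ≡ 46. → (13, 46)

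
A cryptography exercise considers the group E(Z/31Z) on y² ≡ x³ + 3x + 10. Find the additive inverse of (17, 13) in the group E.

-(17, 13) = (17, -13 mod 31) = (17, 18).

(17, 18)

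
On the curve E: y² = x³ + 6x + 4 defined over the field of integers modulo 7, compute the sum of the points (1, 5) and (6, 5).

(1, 5) + (6, 5). λ = (5 - 5)/(6 - 1) ≡ 0/5 mod 7. 5⁻¹ ≡ 3 (mod 7), so λ ≡ 0.
  x = λ² - 1 - 6 = 0 - 7 ≡ 0; y = λ·(1 - 0) - 5 ≡ 2. → (0, 2)

(0, 2)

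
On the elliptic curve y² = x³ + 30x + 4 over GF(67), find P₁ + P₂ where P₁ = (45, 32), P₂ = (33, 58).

(3, 11)

(45, 32) + (33, 58). λ = (58 - 32)/(33 - 45) ≡ 26/55 mod 67. 55⁻¹ ≡ 39 (mod 67), so λ ≡ 9.
  x = λ² - 45 - 33 = 81 - 78 ≡ 3; y = λ·(45 - 3) - 32 ≡ 11. → (3, 11)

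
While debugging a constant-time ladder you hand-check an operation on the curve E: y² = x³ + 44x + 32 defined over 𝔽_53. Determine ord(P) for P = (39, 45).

5

2P: tangent at (39, 45): λ = (3·39² + 44)/(2·45) ≡ 49/37. 37⁻¹ ≡ 43 (mod 53) since 37·43 = 1591 ≡ 1, so λ ≡ 49·43 ≡ 40.
  x = λ² - 39 - 39 = 1600 - 78 ≡ 38; y = λ·(39 - 38) - 45 ≡ 48. → (38, 48)
3P: (38, 48) + (39, 45). λ = (45 - 48)/(39 - 38) ≡ 50/1 mod 53. 1⁻¹ ≡ 1 (mod 53), so λ ≡ 50.
  x = λ² - 38 - 39 = 2500 - 77 ≡ 38; y = λ·(38 - 38) - 48 ≡ 5. → (38, 5)
4P: (38, 5) + (39, 45). λ = (45 - 5)/(39 - 38) ≡ 40/1 mod 53. 1⁻¹ ≡ 1 (mod 53), so λ ≡ 40.
  x = λ² - 38 - 39 = 1600 - 77 ≡ 39; y = λ·(38 - 39) - 5 ≡ 8. → (39, 8)
5P: (39, 8) + (39, 45): same x and y₁ ≡ -y₂, so the sum is the point at infinity.
5P = the point at infinity, so the order is 5.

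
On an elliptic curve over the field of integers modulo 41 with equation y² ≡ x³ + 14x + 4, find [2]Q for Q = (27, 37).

tangent at (27, 37): λ = (3·27² + 14)/(2·37) ≡ 28/33. 33⁻¹ ≡ 5 (mod 41), so λ ≡ 28·5 ≡ 17.
  x = λ² - 27 - 27 = 289 - 54 ≡ 30; y = λ·(27 - 30) - 37 ≡ 35. → (30, 35)

(30, 35)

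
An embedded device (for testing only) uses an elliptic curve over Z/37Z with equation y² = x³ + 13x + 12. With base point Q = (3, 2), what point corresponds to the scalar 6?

Double-and-add on 6 = (110)₂. Start with Q = (3, 2) for the leading 1-bit.
double: tangent at (3, 2): λ = (3·3² + 13)/(2·2) ≡ 3/4. 4⁻¹ ≡ 28 (mod 37) since 4·28 = 112 ≡ 1, so λ ≡ 3·28 ≡ 10.
  x = λ² - 3 - 3 = 100 - 6 ≡ 20; y = λ·(3 - 20) - 2 ≡ 13. → (20, 13)
add Q: (20, 13) + (3, 2). λ = (2 - 13)/(3 - 20) ≡ 26/20 mod 37. 20⁻¹ ≡ 13 (mod 37), so λ ≡ 5.
  x = λ² - 20 - 3 = 25 - 23 ≡ 2; y = λ·(20 - 2) - 13 ≡ 3. → (2, 3)
double: tangent at (2, 3): λ = (3·2² + 13)/(2·3) ≡ 25/6. 6⁻¹ ≡ 31 (mod 37) since 6·31 = 186 ≡ 1, so λ ≡ 25·31 ≡ 35.
  x = λ² - 2 - 2 = 1225 - 4 ≡ 0; y = λ·(2 - 0) - 3 ≡ 30. → (0, 30)

(0, 30)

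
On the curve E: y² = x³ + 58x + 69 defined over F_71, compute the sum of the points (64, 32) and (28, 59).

(64, 32) + (28, 59). λ = (59 - 32)/(28 - 64) ≡ 27/35 mod 71. 35⁻¹ ≡ 69 (mod 71), so λ ≡ 17.
  x = λ² - 64 - 28 = 289 - 92 ≡ 55; y = λ·(64 - 55) - 32 ≡ 50. → (55, 50)

(55, 50)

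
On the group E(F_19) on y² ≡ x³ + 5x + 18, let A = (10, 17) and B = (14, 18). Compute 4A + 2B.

O

First 4A:
Repeated addition: build up to 4A.
2A: tangent at (10, 17): λ = (3·10² + 5)/(2·17) ≡ 1/15. 15⁻¹ ≡ 14 (mod 19), so λ ≡ 1·14 ≡ 14.
  x = λ² - 10 - 10 = 196 - 20 ≡ 5; y = λ·(10 - 5) - 17 ≡ 15. → (5, 15)
3A: (5, 15) + (10, 17). λ = (17 - 15)/(10 - 5) ≡ 2/5 mod 19. 5⁻¹ ≡ 4 (mod 19), so λ ≡ 8.
  x = λ² - 5 - 10 = 64 - 15 ≡ 11; y = λ·(5 - 11) - 15 ≡ 13. → (11, 13)
4A: (11, 13) + (10, 17). λ = (17 - 13)/(10 - 11) ≡ 4/18 mod 19. 18⁻¹ ≡ 18 (mod 19), so λ ≡ 15.
  x = λ² - 11 - 10 = 225 - 21 ≡ 14; y = λ·(11 - 14) - 13 ≡ 18. → (14, 18)
4A = (14, 18).
Next 2B:
Repeated addition: build up to 2B.
2B: tangent at (14, 18): λ = (3·14² + 5)/(2·18) ≡ 4/17. 17⁻¹ ≡ 9 (mod 19), so λ ≡ 4·9 ≡ 17.
  x = λ² - 14 - 14 = 289 - 28 ≡ 14; y = λ·(14 - 14) - 18 ≡ 1. → (14, 1)
2B = (14, 1).
Finally 4A + 2B:
(14, 18) + (14, 1): same x and y₁ ≡ -y₂, so the sum is 𝒪.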